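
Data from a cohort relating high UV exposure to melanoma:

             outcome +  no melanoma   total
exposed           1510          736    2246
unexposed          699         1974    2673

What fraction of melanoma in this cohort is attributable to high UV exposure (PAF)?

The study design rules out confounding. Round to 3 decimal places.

p₁ = P(outcome | exposed) = 1510/2246 = 0.67231
p₀ = P(outcome | unexposed) = 699/2673 = 0.2615
Exposure prevalence π = 2246/4919 = 0.4566; overall risk P(Y=1) = 0.44908.
Under exogeneity, PAF = [P(Y=1) − p₀]/P(Y=1).
PAF = (0.44908 − 0.2615) / 0.44908 ≈ 0.4177

PAF ≈ 0.418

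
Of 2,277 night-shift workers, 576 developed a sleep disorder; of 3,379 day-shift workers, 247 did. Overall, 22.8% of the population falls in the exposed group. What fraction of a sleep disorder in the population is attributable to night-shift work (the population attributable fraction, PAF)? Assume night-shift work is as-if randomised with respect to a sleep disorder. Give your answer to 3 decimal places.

p₁ = P(outcome | exposed) = 576/2277 = 0.25296
p₀ = P(outcome | unexposed) = 247/3379 = 0.073099
Overall risk P(Y=1) = π·p₁ + (1−π)·p₀ = 0.228×0.25296 + 0.772×0.073099 = 0.11411.
Under exogeneity, PAF = [P(Y=1) − p₀] / P(Y=1).
PAF = (0.11411 − 0.073099) / 0.11411 ≈ 0.3594

PAF ≈ 0.359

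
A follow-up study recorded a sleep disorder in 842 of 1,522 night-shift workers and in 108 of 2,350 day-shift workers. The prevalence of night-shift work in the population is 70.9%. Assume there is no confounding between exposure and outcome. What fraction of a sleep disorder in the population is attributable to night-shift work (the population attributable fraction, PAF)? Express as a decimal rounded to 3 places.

p₁ = P(outcome | exposed) = 842/1522 = 0.55322
p₀ = P(outcome | unexposed) = 108/2350 = 0.045957
Overall risk P(Y=1) = π·p₁ + (1−π)·p₀ = 0.709×0.55322 + 0.291×0.045957 = 0.40561.
Under exogeneity, PAF = [P(Y=1) − p₀] / P(Y=1).
PAF = (0.40561 − 0.045957) / 0.40561 ≈ 0.8867

PAF ≈ 0.887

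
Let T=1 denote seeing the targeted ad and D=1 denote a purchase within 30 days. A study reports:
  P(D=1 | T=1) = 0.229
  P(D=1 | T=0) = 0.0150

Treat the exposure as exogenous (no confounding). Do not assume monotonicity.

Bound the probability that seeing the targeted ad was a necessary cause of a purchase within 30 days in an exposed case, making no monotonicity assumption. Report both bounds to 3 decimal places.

0.934 ≤ PN ≤ 1.000

Let p₁ = 0.229, p₀ = 0.015.
Under exogeneity alone the bounds on PN are max{0,(p₁−p₀)/p₁} ≤ PN ≤ min{1,(1−p₀)/p₁}.
  lower = (p₁ − p₀)/p₁ = 0.214 / 0.229 ≈ 0.9345
  upper = min{1, (1 − p₀)/p₁} = 0.985 / 0.229 ≈ 4.3013 → capped at 1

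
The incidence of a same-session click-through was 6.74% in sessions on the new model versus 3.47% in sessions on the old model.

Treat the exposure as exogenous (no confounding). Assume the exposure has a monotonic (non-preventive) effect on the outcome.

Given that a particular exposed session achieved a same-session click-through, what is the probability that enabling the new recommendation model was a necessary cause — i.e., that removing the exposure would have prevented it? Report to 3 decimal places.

p₁ = 0.0674, p₀ = 0.0347.
Under exogeneity and monotonicity, PN = (p₁ − p₀) / p₁.
PN = (0.0674 − 0.0347) / 0.0674 = 0.0327 / 0.0674 ≈ 0.4852

PN ≈ 0.485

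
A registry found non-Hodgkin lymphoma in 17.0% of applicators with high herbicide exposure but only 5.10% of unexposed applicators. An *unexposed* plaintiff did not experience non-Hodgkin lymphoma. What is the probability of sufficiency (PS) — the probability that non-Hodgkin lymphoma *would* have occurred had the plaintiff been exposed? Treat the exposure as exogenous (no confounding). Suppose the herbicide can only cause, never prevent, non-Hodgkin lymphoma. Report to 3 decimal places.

p₁ = 0.17, p₀ = 0.051.
Under exogeneity and monotonicity, PS = (p₁ − p₀) / (1 − p₀).
PS = (0.17 − 0.051) / (1 − 0.051) = 0.119 / 0.949 ≈ 0.1254

PS ≈ 0.125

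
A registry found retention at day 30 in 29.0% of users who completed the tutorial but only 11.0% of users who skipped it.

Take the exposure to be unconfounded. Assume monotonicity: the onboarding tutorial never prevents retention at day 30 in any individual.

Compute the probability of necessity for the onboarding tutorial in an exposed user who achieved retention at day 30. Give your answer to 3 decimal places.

p₁ = 0.29, p₀ = 0.11.
Under exogeneity and monotonicity, PN = (p₁ − p₀) / p₁.
PN = (0.29 − 0.11) / 0.29 = 0.18 / 0.29 ≈ 0.6207

PN ≈ 0.621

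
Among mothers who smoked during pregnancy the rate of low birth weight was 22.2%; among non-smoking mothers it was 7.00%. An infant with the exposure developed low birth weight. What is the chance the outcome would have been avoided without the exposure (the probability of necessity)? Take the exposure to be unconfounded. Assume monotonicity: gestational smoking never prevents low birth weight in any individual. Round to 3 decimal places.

PN ≈ 0.685

p₁ = 0.222, p₀ = 0.07.
Under exogeneity and monotonicity, PN = (p₁ − p₀) / p₁.
PN = (0.222 − 0.07) / 0.222 = 0.152 / 0.222 ≈ 0.6847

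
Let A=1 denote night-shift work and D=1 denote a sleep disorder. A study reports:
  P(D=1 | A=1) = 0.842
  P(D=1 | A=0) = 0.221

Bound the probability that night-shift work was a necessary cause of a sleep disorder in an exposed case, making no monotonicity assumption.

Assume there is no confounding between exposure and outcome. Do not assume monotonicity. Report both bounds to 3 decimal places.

Let p₁ = 0.842, p₀ = 0.221.
Under exogeneity alone the bounds on PN are max{0,(p₁−p₀)/p₁} ≤ PN ≤ min{1,(1−p₀)/p₁}.
  lower = (p₁ − p₀)/p₁ = 0.621 / 0.842 ≈ 0.7375
  upper = min{1, (1 − p₀)/p₁} = 0.779 / 0.842 ≈ 0.9252

0.738 ≤ PN ≤ 0.925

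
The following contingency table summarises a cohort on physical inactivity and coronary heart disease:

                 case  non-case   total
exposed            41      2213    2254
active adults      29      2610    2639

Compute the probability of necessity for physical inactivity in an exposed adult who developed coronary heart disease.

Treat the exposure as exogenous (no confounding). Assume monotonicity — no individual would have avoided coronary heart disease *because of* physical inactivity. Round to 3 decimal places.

PN ≈ 0.396

p₁ = P(outcome | exposed) = 41/2254 = 0.01819
p₀ = P(outcome | unexposed) = 29/2639 = 0.010989
Under exogeneity and monotonicity, PN = (p₁ − p₀)/p₁.
PN = (0.01819 − 0.010989) / 0.01819 ≈ 0.3959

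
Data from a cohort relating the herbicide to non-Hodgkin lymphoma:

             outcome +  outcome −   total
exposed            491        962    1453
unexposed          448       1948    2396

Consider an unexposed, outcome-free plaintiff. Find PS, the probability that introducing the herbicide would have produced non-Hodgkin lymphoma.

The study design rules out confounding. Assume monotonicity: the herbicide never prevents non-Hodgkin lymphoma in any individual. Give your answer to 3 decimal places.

PS ≈ 0.186

p₁ = P(outcome | exposed) = 491/1453 = 0.33792
p₀ = P(outcome | unexposed) = 448/2396 = 0.18698
Under exogeneity and monotonicity, PS = (p₁ − p₀)/(1 − p₀).
PS = (0.33792 − 0.18698) / 0.81302 ≈ 0.1857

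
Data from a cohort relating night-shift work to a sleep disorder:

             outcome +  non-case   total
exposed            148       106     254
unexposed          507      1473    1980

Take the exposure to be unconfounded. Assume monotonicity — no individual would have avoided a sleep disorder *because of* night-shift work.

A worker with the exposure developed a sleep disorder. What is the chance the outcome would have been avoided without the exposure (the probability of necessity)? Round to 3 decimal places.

p₁ = P(outcome | exposed) = 148/254 = 0.58268
p₀ = P(outcome | unexposed) = 507/1980 = 0.25606
Under exogeneity and monotonicity, PN = (p₁ − p₀) / p₁.
PN = (0.58268 − 0.25606) / 0.58268 = 0.32662 / 0.58268 ≈ 0.5605

PN ≈ 0.561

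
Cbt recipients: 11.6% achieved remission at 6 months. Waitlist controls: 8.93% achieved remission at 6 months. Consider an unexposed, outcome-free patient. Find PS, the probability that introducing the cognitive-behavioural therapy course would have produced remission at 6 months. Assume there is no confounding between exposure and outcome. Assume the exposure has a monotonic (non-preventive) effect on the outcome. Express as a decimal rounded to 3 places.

PS ≈ 0.029

p₁ = 0.116, p₀ = 0.0893.
Under exogeneity and monotonicity, PS = (p₁ − p₀) / (1 − p₀).
PS = (0.116 − 0.0893) / (1 − 0.0893) = 0.0267 / 0.9107 ≈ 0.0293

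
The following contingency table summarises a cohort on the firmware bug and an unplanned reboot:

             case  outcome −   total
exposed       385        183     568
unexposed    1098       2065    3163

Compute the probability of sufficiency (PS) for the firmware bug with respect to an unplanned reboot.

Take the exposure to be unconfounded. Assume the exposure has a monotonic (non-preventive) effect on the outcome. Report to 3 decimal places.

PS ≈ 0.507

p₁ = P(outcome | exposed) = 385/568 = 0.67782
p₀ = P(outcome | unexposed) = 1098/3163 = 0.34714
Under exogeneity and monotonicity, PS = (p₁ − p₀) / (1 − p₀).
PS = (0.67782 − 0.34714) / (1 − 0.34714) = 0.33068 / 0.65286 ≈ 0.5065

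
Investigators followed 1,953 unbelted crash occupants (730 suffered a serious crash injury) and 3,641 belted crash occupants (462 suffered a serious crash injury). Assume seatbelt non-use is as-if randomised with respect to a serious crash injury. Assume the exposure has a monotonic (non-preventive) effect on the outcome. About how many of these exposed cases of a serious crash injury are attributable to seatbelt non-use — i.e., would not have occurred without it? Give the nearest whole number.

about 482 cases

p₁ = P(outcome | exposed) = 730/1953 = 0.37378
p₀ = P(outcome | unexposed) = 462/3641 = 0.12689
PN = (p₁ − p₀)/p₁ = (0.37378 − 0.12689) / 0.37378 ≈ 0.66053.
Attributable cases ≈ PN × (exposed cases) = 0.66053 × 730 ≈ 482.19.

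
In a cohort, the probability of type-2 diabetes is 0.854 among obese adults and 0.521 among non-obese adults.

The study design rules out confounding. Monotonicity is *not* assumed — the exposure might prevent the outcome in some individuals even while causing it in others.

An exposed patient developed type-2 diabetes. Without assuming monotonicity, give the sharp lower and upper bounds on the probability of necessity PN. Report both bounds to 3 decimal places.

0.390 ≤ PN ≤ 0.561

Let p₁ = 0.854, p₀ = 0.521.
Under exogeneity alone the bounds on PN are max{0,(p₁−p₀)/p₁} ≤ PN ≤ min{1,(1−p₀)/p₁}.
  lower = (p₁ − p₀)/p₁ = 0.333 / 0.854 ≈ 0.3899
  upper = min{1, (1 − p₀)/p₁} = 0.479 / 0.854 ≈ 0.5609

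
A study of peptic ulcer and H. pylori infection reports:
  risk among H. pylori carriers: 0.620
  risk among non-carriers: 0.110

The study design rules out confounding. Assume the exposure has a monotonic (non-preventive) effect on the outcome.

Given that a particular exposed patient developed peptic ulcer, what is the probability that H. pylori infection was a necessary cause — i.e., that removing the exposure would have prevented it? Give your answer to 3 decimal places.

Let p₁ = 0.62, p₀ = 0.11.
Under exogeneity and monotonicity, PN = (p₁ − p₀) / p₁.
PN = (0.62 − 0.11) / 0.62 = 0.51 / 0.62 ≈ 0.8226

PN ≈ 0.823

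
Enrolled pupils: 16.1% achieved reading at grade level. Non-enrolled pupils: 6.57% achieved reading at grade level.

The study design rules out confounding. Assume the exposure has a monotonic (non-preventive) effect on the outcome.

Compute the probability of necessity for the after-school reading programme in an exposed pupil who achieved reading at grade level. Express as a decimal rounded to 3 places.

PN ≈ 0.592

p₁ = 0.161, p₀ = 0.0657.
Under exogeneity and monotonicity, PN = (p₁ − p₀) / p₁.
PN = (0.161 − 0.0657) / 0.161 = 0.0953 / 0.161 ≈ 0.5919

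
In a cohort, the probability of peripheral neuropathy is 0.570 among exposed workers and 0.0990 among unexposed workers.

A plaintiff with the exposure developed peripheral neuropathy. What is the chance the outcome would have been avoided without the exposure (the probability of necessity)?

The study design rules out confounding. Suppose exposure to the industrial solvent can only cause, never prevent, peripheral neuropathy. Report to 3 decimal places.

PN ≈ 0.826

Let p₁ = 0.57, p₀ = 0.099.
Under exogeneity and monotonicity, PN = (p₁ − p₀) / p₁.
PN = (0.57 − 0.099) / 0.57 = 0.471 / 0.57 ≈ 0.8263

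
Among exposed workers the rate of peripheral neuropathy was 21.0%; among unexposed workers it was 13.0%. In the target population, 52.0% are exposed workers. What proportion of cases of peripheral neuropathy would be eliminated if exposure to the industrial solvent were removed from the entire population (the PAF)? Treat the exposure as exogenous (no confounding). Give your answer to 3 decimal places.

p₁ = 0.21, p₀ = 0.13.
Overall risk P(Y=1) = π·p₁ + (1−π)·p₀ = 0.52×0.21 + 0.48×0.13 = 0.1716.
Under exogeneity, PAF = [P(Y=1) − p₀] / P(Y=1).
PAF = (0.1716 − 0.13) / 0.1716 ≈ 0.2424

PAF ≈ 0.242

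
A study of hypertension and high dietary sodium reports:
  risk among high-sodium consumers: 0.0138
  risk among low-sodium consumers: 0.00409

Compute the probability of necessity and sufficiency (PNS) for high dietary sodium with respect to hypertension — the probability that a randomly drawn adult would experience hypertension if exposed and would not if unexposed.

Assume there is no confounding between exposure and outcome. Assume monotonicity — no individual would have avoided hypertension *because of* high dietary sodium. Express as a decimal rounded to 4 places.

Let p₁ = 0.0138, p₀ = 0.00409.
Under exogeneity and monotonicity, PNS = p₁ − p₀.
PNS = 0.0138 − 0.00409 = 0.00971

PNS ≈ 0.0097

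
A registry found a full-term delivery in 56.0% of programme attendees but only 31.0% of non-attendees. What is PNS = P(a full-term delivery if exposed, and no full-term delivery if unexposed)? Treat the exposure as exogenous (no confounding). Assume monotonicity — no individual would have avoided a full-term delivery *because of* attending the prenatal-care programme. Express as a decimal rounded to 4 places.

PNS ≈ 0.2500

p₁ = 0.56, p₀ = 0.31.
Under exogeneity and monotonicity, PNS = p₁ − p₀.
PNS = 0.56 − 0.31 = 0.25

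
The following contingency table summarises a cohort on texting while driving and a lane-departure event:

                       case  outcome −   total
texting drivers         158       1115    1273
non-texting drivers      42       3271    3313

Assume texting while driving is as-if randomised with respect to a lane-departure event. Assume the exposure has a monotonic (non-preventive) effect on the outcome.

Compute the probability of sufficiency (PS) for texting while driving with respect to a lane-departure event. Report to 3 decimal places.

p₁ = P(outcome | exposed) = 158/1273 = 0.12412
p₀ = P(outcome | unexposed) = 42/3313 = 0.012677
Under exogeneity and monotonicity, PS = (p₁ − p₀)/(1 − p₀).
PS = (0.12412 − 0.012677) / 0.98732 ≈ 0.1129

PS ≈ 0.113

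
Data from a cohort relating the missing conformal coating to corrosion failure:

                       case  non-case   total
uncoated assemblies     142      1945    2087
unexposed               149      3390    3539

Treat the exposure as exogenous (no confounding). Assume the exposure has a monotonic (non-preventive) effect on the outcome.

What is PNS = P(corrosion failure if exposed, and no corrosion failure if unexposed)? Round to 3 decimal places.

p₁ = P(outcome | exposed) = 142/2087 = 0.06804
p₀ = P(outcome | unexposed) = 149/3539 = 0.042102
Under exogeneity and monotonicity, PNS = p₁ − p₀.
PNS = 0.06804 − 0.042102 = 0.025938

PNS ≈ 0.026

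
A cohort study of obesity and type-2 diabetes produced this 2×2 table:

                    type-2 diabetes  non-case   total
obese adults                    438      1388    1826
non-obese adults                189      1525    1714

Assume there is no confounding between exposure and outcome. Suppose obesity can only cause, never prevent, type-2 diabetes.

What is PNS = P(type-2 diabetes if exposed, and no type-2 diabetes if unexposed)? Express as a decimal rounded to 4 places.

PNS ≈ 0.1296

p₁ = P(outcome | exposed) = 438/1826 = 0.23987
p₀ = P(outcome | unexposed) = 189/1714 = 0.11027
Under exogeneity and monotonicity, PNS = p₁ − p₀.
PNS = 0.23987 − 0.11027 = 0.1296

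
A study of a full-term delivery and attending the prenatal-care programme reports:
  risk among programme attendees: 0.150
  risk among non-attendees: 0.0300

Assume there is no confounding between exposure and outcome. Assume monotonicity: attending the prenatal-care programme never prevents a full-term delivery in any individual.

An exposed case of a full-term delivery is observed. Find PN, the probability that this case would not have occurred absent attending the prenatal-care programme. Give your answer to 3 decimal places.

PN ≈ 0.800

Let p₁ = 0.15, p₀ = 0.03.
Under exogeneity and monotonicity, PN = (p₁ − p₀) / p₁.
PN = (0.15 − 0.03) / 0.15 = 0.12 / 0.15 ≈ 0.8000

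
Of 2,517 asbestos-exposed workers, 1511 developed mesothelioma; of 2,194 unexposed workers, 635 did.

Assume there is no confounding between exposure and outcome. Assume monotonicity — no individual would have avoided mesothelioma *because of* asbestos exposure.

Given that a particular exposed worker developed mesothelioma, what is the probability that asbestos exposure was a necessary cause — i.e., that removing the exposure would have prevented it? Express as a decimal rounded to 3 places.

p₁ = P(outcome | exposed) = 1511/2517 = 0.60032
p₀ = P(outcome | unexposed) = 635/2194 = 0.28943
Under exogeneity and monotonicity, PN = (p₁ − p₀) / p₁.
PN = (0.60032 − 0.28943) / 0.60032 = 0.31089 / 0.60032 ≈ 0.5179

PN ≈ 0.518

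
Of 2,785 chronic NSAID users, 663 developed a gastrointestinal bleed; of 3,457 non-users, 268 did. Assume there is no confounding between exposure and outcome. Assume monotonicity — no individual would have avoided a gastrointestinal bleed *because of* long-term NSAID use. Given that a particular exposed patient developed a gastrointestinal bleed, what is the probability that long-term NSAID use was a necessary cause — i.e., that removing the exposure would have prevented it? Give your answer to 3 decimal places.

PN ≈ 0.674

p₁ = P(outcome | exposed) = 663/2785 = 0.23806
p₀ = P(outcome | unexposed) = 268/3457 = 0.077524
Under exogeneity and monotonicity, PN = (p₁ − p₀) / p₁.
PN = (0.23806 − 0.077524) / 0.23806 = 0.16054 / 0.23806 ≈ 0.6744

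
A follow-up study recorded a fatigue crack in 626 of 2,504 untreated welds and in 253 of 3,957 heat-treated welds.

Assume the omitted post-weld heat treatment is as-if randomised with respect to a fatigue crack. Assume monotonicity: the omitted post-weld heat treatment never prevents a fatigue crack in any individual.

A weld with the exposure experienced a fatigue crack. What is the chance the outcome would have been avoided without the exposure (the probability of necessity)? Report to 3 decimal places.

p₁ = P(outcome | exposed) = 626/2504 = 0.25
p₀ = P(outcome | unexposed) = 253/3957 = 0.063937
Under exogeneity and monotonicity, PN = (p₁ − p₀) / p₁.
PN = (0.25 − 0.063937) / 0.25 = 0.18606 / 0.25 ≈ 0.7443

PN ≈ 0.744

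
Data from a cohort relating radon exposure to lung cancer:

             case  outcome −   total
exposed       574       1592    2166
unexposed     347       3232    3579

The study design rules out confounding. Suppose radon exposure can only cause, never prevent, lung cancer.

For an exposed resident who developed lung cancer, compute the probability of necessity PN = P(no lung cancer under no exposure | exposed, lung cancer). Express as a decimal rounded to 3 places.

PN ≈ 0.634

p₁ = P(outcome | exposed) = 574/2166 = 0.265
p₀ = P(outcome | unexposed) = 347/3579 = 0.096954
Under exogeneity and monotonicity, PN = (p₁ − p₀) / p₁.
PN = (0.265 − 0.096954) / 0.265 = 0.16805 / 0.265 ≈ 0.6341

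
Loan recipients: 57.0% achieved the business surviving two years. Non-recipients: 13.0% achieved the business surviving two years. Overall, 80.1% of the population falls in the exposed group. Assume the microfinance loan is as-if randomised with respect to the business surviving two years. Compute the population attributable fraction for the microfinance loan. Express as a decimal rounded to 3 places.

p₁ = 0.57, p₀ = 0.13.
Overall risk P(Y=1) = π·p₁ + (1−π)·p₀ = 0.801×0.57 + 0.199×0.13 = 0.48244.
Under exogeneity, PAF = [P(Y=1) − p₀] / P(Y=1).
PAF = (0.48244 − 0.13) / 0.48244 ≈ 0.7305

PAF ≈ 0.731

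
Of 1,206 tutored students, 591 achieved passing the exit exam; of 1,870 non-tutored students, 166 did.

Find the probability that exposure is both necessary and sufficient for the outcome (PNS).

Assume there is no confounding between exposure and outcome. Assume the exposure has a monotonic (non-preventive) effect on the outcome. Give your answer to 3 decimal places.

p₁ = P(outcome | exposed) = 591/1206 = 0.49005
p₀ = P(outcome | unexposed) = 166/1870 = 0.08877
Under exogeneity and monotonicity, PNS = p₁ − p₀.
PNS = 0.49005 − 0.08877 = 0.40128

PNS ≈ 0.401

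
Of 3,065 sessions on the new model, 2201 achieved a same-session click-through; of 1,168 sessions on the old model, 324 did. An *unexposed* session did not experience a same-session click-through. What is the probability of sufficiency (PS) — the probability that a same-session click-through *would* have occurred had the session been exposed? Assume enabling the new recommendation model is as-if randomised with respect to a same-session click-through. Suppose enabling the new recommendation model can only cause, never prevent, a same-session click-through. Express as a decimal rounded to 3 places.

PS ≈ 0.610

p₁ = P(outcome | exposed) = 2201/3065 = 0.71811
p₀ = P(outcome | unexposed) = 324/1168 = 0.2774
Under exogeneity and monotonicity, PS = (p₁ − p₀) / (1 − p₀).
PS = (0.71811 − 0.2774) / (1 − 0.2774) = 0.44071 / 0.7226 ≈ 0.6099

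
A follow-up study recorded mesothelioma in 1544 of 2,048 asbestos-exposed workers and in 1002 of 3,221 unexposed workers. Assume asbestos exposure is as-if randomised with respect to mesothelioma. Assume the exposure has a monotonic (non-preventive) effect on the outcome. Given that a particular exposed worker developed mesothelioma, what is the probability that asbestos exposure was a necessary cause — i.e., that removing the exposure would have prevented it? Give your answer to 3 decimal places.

p₁ = P(outcome | exposed) = 1544/2048 = 0.75391
p₀ = P(outcome | unexposed) = 1002/3221 = 0.31108
Under exogeneity and monotonicity, PN = (p₁ − p₀) / p₁.
PN = (0.75391 − 0.31108) / 0.75391 = 0.44282 / 0.75391 ≈ 0.5874

PN ≈ 0.587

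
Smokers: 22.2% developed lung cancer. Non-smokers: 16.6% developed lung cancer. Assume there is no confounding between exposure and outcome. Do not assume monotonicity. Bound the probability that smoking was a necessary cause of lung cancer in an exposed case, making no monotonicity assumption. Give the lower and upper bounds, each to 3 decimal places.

0.252 ≤ PN ≤ 1.000

p₁ = 0.222, p₀ = 0.166.
Under exogeneity alone the bounds on PN are max{0,(p₁−p₀)/p₁} ≤ PN ≤ min{1,(1−p₀)/p₁}.
  lower = (p₁ − p₀)/p₁ = 0.056 / 0.222 ≈ 0.2523
  upper = min{1, (1 − p₀)/p₁} = 0.834 / 0.222 ≈ 3.7568 → capped at 1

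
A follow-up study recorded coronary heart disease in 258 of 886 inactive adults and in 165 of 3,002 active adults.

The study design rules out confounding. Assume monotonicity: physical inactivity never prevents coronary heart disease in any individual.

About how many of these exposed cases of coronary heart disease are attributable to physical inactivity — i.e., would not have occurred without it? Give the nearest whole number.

about 209 cases

p₁ = P(outcome | exposed) = 258/886 = 0.2912
p₀ = P(outcome | unexposed) = 165/3002 = 0.054963
PN = (p₁ − p₀)/p₁ = (0.2912 − 0.054963) / 0.2912 ≈ 0.81125.
Attributable cases ≈ PN × (exposed cases) = 0.81125 × 258 ≈ 209.30.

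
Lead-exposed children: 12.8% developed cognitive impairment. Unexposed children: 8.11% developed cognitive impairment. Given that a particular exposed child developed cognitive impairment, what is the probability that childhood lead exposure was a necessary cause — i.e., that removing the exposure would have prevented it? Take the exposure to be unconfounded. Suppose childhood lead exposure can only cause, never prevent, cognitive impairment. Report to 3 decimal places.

p₁ = 0.128, p₀ = 0.0811.
Under exogeneity and monotonicity, PN = (p₁ − p₀) / p₁.
PN = (0.128 − 0.0811) / 0.128 = 0.0469 / 0.128 ≈ 0.3664

PN ≈ 0.366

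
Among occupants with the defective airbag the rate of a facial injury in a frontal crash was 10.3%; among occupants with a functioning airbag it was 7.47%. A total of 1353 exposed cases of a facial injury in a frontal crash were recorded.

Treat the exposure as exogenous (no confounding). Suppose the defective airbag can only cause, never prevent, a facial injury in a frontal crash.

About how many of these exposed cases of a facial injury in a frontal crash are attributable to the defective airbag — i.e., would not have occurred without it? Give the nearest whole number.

p₁ = 0.103, p₀ = 0.0747.
PN = (p₁ − p₀)/p₁ = (0.103 − 0.0747) / 0.103 ≈ 0.27476.
Attributable cases ≈ PN × (exposed cases) = 0.27476 × 1353 ≈ 371.75.

about 372 cases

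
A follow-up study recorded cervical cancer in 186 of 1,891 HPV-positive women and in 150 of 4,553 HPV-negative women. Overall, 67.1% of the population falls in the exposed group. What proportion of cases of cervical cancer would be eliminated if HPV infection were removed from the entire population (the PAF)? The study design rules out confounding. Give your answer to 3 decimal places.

p₁ = P(outcome | exposed) = 186/1891 = 0.098361
p₀ = P(outcome | unexposed) = 150/4553 = 0.032945
Overall risk P(Y=1) = π·p₁ + (1−π)·p₀ = 0.671×0.098361 + 0.329×0.032945 = 0.076839.
Under exogeneity, PAF = [P(Y=1) − p₀] / P(Y=1).
PAF = (0.076839 − 0.032945) / 0.076839 ≈ 0.5712

PAF ≈ 0.571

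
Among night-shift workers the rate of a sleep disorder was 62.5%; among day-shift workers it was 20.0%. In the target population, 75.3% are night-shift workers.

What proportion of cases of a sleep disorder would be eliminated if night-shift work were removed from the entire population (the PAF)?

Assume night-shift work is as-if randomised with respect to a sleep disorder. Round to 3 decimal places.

p₁ = 0.625, p₀ = 0.2.
Overall risk P(Y=1) = π·p₁ + (1−π)·p₀ = 0.753×0.625 + 0.247×0.2 = 0.52002.
Under exogeneity, PAF = [P(Y=1) − p₀] / P(Y=1).
PAF = (0.52002 − 0.2) / 0.52002 ≈ 0.6154

PAF ≈ 0.615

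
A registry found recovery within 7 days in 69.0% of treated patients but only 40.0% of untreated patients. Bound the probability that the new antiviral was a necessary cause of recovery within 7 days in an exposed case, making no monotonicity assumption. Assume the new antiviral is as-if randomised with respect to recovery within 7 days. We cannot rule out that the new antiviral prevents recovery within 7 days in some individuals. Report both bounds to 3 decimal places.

p₁ = 0.69, p₀ = 0.4.
Under exogeneity alone the bounds on PN are max{0,(p₁−p₀)/p₁} ≤ PN ≤ min{1,(1−p₀)/p₁}.
  lower = (p₁ − p₀)/p₁ = 0.29 / 0.69 ≈ 0.4203
  upper = min{1, (1 − p₀)/p₁} = 0.6 / 0.69 ≈ 0.8696

0.420 ≤ PN ≤ 0.870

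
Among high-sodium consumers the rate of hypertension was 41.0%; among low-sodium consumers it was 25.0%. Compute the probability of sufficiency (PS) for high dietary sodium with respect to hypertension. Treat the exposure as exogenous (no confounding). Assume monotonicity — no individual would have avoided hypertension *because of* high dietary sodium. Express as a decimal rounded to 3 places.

p₁ = 0.41, p₀ = 0.25.
Under exogeneity and monotonicity, PS = (p₁ − p₀) / (1 − p₀).
PS = (0.41 − 0.25) / (1 − 0.25) = 0.16 / 0.75 ≈ 0.2133

PS ≈ 0.213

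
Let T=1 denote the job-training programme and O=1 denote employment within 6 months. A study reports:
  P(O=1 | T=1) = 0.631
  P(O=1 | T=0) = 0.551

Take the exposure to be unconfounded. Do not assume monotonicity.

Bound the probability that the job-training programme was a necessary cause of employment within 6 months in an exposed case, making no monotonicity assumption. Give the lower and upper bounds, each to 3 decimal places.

Let p₁ = 0.631, p₀ = 0.551.
Under exogeneity alone the bounds on PN are max{0,(p₁−p₀)/p₁} ≤ PN ≤ min{1,(1−p₀)/p₁}.
  lower = (p₁ − p₀)/p₁ = 0.08 / 0.631 ≈ 0.1268
  upper = min{1, (1 − p₀)/p₁} = 0.449 / 0.631 ≈ 0.7116

0.127 ≤ PN ≤ 0.712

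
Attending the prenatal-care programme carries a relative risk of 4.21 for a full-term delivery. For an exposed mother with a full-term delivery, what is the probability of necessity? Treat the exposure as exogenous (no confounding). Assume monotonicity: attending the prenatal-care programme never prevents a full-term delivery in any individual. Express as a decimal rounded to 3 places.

Under exogeneity and monotonicity, PN = (RR − 1) / RR = 1 − 1/RR.
PN = (4.21 − 1) / 4.21 = 3.21 / 4.21 ≈ 0.7625

PN ≈ 0.762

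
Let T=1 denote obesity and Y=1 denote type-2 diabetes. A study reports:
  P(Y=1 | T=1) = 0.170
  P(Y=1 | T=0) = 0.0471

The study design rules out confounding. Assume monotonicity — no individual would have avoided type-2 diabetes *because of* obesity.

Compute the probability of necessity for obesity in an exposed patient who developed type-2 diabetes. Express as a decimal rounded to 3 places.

PN ≈ 0.723

Let p₁ = 0.17, p₀ = 0.0471.
Under exogeneity and monotonicity, PN = (p₁ − p₀) / p₁.
PN = (0.17 − 0.0471) / 0.17 = 0.1229 / 0.17 ≈ 0.7229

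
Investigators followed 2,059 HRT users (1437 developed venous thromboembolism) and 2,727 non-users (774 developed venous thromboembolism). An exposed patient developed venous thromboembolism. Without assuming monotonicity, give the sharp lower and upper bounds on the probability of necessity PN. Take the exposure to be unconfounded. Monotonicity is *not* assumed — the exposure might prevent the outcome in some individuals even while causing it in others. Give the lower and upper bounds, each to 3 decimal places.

p₁ = P(outcome | exposed) = 1437/2059 = 0.69791
p₀ = P(outcome | unexposed) = 774/2727 = 0.28383
Under exogeneity alone the bounds on PN are max{0,(p₁−p₀)/p₁} ≤ PN ≤ min{1,(1−p₀)/p₁}.
  lower = (p₁ − p₀)/p₁ = 0.41408 / 0.69791 ≈ 0.5933
  upper = min{1, (1 − p₀)/p₁} = 0.71617 / 0.69791 ≈ 1.0262 → capped at 1

0.593 ≤ PN ≤ 1.000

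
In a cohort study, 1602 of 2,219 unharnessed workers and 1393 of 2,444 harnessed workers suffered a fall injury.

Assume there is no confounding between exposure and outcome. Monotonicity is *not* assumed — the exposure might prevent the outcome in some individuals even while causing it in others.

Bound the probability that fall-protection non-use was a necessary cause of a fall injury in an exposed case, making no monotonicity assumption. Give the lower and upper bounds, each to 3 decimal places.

p₁ = P(outcome | exposed) = 1602/2219 = 0.72195
p₀ = P(outcome | unexposed) = 1393/2444 = 0.56997
Under exogeneity alone the bounds on PN are max{0,(p₁−p₀)/p₁} ≤ PN ≤ min{1,(1−p₀)/p₁}.
  lower = (p₁ − p₀)/p₁ = 0.15198 / 0.72195 ≈ 0.2105
  upper = min{1, (1 − p₀)/p₁} = 0.43003 / 0.72195 ≈ 0.5957

0.211 ≤ PN ≤ 0.596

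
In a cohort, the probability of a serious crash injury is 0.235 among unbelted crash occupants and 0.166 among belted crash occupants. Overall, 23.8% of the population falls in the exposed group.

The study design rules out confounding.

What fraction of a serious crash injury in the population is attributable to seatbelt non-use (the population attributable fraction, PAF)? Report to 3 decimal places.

PAF ≈ 0.090

Let p₁ = 0.235, p₀ = 0.166.
Overall risk P(Y=1) = π·p₁ + (1−π)·p₀ = 0.238×0.235 + 0.762×0.166 = 0.18242.
Under exogeneity, PAF = [P(Y=1) − p₀] / P(Y=1).
PAF = (0.18242 − 0.166) / 0.18242 ≈ 0.0900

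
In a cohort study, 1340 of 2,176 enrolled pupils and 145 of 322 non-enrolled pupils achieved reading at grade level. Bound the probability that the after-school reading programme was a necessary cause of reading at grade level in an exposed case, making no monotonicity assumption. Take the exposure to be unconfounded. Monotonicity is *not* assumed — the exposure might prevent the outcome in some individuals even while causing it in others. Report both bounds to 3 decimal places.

p₁ = P(outcome | exposed) = 1340/2176 = 0.61581
p₀ = P(outcome | unexposed) = 145/322 = 0.45031
Under exogeneity alone the bounds on PN are max{0,(p₁−p₀)/p₁} ≤ PN ≤ min{1,(1−p₀)/p₁}.
  lower = (p₁ − p₀)/p₁ = 0.1655 / 0.61581 ≈ 0.2687
  upper = min{1, (1 − p₀)/p₁} = 0.54969 / 0.61581 ≈ 0.8926

0.269 ≤ PN ≤ 0.893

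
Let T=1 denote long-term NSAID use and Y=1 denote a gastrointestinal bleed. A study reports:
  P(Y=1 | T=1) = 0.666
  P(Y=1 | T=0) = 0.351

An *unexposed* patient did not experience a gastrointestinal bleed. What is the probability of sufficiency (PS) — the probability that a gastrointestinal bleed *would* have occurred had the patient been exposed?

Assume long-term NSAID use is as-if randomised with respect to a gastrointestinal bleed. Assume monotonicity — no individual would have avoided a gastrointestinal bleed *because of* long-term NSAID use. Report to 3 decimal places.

PS ≈ 0.485

Let p₁ = 0.666, p₀ = 0.351.
Under exogeneity and monotonicity, PS = (p₁ − p₀) / (1 − p₀).
PS = (0.666 − 0.351) / (1 − 0.351) = 0.315 / 0.649 ≈ 0.4854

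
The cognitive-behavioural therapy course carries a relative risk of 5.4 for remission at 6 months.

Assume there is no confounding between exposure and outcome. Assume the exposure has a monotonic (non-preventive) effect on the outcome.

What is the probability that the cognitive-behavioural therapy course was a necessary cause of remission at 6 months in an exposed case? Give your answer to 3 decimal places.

Under exogeneity and monotonicity, PN = (RR − 1) / RR = 1 − 1/RR.
PN = (5.4 − 1) / 5.4 = 4.4 / 5.4 ≈ 0.8148

PN ≈ 0.815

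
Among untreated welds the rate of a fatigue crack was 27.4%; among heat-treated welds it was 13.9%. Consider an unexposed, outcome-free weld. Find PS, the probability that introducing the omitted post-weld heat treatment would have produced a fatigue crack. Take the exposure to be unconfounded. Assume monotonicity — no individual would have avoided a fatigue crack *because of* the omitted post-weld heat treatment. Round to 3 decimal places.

PS ≈ 0.157

p₁ = 0.274, p₀ = 0.139.
Under exogeneity and monotonicity, PS = (p₁ − p₀) / (1 − p₀).
PS = (0.274 − 0.139) / (1 − 0.139) = 0.135 / 0.861 ≈ 0.1568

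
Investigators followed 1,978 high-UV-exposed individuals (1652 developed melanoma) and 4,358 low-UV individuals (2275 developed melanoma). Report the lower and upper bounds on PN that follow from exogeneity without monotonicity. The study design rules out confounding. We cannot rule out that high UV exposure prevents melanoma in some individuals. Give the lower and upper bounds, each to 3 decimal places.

p₁ = P(outcome | exposed) = 1652/1978 = 0.83519
p₀ = P(outcome | unexposed) = 2275/4358 = 0.52203
Under exogeneity alone the bounds on PN are max{0,(p₁−p₀)/p₁} ≤ PN ≤ min{1,(1−p₀)/p₁}.
  lower = (p₁ − p₀)/p₁ = 0.31316 / 0.83519 ≈ 0.3750
  upper = min{1, (1 − p₀)/p₁} = 0.47797 / 0.83519 ≈ 0.5723

0.375 ≤ PN ≤ 0.572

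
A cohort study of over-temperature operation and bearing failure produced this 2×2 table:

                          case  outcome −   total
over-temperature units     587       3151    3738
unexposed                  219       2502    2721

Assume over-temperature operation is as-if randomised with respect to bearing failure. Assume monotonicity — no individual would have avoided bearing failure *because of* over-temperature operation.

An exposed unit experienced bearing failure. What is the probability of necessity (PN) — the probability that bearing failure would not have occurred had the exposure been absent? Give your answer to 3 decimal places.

PN ≈ 0.487

p₁ = P(outcome | exposed) = 587/3738 = 0.15704
p₀ = P(outcome | unexposed) = 219/2721 = 0.080485
Under exogeneity and monotonicity, PN = (p₁ − p₀) / p₁.
PN = (0.15704 − 0.080485) / 0.15704 = 0.076551 / 0.15704 ≈ 0.4875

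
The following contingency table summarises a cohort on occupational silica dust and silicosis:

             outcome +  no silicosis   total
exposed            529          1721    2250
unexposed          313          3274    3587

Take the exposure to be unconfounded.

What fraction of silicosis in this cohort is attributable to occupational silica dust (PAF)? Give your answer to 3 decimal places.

PAF ≈ 0.395

p₁ = P(outcome | exposed) = 529/2250 = 0.23511
p₀ = P(outcome | unexposed) = 313/3587 = 0.08726
Exposure prevalence π = 2250/5837 = 0.38547; overall risk P(Y=1) = 0.14425.
Under exogeneity, PAF = [P(Y=1) − p₀]/P(Y=1).
PAF = (0.14425 − 0.08726) / 0.14425 ≈ 0.3951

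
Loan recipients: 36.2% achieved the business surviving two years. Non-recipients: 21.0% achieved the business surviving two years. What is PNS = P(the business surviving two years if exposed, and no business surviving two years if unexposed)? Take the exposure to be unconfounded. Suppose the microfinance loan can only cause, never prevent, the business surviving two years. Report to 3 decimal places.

PNS ≈ 0.152

p₁ = 0.362, p₀ = 0.21.
Under exogeneity and monotonicity, PNS = p₁ − p₀.
PNS = 0.362 − 0.21 = 0.152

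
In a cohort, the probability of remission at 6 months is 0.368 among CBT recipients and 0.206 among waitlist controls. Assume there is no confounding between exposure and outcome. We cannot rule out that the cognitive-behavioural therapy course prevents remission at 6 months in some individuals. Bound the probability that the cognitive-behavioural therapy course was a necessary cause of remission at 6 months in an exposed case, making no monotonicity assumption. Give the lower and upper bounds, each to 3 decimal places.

0.440 ≤ PN ≤ 1.000

Let p₁ = 0.368, p₀ = 0.206.
Under exogeneity alone the bounds on PN are max{0,(p₁−p₀)/p₁} ≤ PN ≤ min{1,(1−p₀)/p₁}.
  lower = (p₁ − p₀)/p₁ = 0.162 / 0.368 ≈ 0.4402
  upper = min{1, (1 − p₀)/p₁} = 0.794 / 0.368 ≈ 2.1576 → capped at 1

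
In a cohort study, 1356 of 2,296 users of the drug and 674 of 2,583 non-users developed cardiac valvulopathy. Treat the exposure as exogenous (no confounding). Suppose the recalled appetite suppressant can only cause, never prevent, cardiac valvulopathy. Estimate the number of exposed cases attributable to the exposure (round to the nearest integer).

p₁ = P(outcome | exposed) = 1356/2296 = 0.59059
p₀ = P(outcome | unexposed) = 674/2583 = 0.26094
PN = (p₁ − p₀)/p₁ = (0.59059 − 0.26094) / 0.59059 ≈ 0.55818.
Attributable cases ≈ PN × (exposed cases) = 0.55818 × 1356 ≈ 756.89.

about 757 cases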